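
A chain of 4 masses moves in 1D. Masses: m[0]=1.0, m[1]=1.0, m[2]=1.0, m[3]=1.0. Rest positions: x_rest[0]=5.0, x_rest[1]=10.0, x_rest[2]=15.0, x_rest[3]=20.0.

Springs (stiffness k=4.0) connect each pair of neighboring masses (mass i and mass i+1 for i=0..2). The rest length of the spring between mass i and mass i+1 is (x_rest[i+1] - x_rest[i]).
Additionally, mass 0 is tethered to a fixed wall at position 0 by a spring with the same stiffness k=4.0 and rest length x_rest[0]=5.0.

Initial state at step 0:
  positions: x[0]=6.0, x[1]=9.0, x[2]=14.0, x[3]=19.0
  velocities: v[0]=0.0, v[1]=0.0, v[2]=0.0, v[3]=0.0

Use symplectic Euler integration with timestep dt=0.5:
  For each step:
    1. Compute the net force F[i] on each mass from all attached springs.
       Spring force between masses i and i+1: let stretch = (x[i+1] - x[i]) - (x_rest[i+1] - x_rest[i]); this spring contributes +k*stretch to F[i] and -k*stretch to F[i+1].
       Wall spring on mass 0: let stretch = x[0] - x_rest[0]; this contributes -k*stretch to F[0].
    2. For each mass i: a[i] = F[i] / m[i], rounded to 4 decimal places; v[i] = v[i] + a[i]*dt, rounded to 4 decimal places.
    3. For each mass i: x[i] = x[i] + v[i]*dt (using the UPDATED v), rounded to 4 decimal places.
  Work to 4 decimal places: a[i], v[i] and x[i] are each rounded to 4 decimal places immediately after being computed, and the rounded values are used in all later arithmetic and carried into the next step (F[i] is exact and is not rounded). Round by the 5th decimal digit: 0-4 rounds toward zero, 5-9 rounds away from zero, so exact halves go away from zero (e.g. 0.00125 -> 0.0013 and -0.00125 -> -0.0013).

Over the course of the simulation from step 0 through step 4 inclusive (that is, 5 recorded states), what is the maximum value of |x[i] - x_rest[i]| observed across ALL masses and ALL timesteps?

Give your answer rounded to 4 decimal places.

Answer: 2.0000

Derivation:
Step 0: x=[6.0000 9.0000 14.0000 19.0000] v=[0.0000 0.0000 0.0000 0.0000]
Step 1: x=[3.0000 11.0000 14.0000 19.0000] v=[-6.0000 4.0000 0.0000 0.0000]
Step 2: x=[5.0000 8.0000 16.0000 19.0000] v=[4.0000 -6.0000 4.0000 0.0000]
Step 3: x=[5.0000 10.0000 13.0000 21.0000] v=[0.0000 4.0000 -6.0000 4.0000]
Step 4: x=[5.0000 10.0000 15.0000 20.0000] v=[0.0000 0.0000 4.0000 -2.0000]
Max displacement = 2.0000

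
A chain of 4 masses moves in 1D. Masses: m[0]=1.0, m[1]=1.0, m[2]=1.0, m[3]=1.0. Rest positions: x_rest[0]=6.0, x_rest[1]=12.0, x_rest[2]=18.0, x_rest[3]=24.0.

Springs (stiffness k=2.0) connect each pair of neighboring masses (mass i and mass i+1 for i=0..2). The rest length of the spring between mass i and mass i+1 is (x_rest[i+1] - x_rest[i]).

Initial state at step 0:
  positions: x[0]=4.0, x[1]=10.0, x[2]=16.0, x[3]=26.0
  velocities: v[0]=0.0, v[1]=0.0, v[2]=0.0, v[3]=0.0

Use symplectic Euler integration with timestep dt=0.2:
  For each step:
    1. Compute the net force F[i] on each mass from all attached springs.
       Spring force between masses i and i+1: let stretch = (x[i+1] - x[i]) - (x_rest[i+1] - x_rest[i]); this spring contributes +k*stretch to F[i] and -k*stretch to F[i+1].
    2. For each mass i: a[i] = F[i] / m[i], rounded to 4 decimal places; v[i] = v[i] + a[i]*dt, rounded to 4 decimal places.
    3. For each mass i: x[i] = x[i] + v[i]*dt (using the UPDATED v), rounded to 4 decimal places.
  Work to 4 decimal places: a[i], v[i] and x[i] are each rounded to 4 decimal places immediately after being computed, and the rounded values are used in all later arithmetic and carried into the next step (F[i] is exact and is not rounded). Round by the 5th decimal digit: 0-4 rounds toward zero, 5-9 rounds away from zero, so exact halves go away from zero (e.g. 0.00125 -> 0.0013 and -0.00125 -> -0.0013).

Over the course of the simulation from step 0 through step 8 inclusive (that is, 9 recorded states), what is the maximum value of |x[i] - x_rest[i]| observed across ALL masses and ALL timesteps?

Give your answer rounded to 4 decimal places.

Step 0: x=[4.0000 10.0000 16.0000 26.0000] v=[0.0000 0.0000 0.0000 0.0000]
Step 1: x=[4.0000 10.0000 16.3200 25.6800] v=[0.0000 0.0000 1.6000 -1.6000]
Step 2: x=[4.0000 10.0256 16.8832 25.0912] v=[0.0000 0.1280 2.8160 -2.9440]
Step 3: x=[4.0020 10.1178 17.5544 24.3258] v=[0.0102 0.4608 3.3562 -3.8272]
Step 4: x=[4.0133 10.3156 18.1724 23.4986] v=[0.0565 0.9891 3.0901 -4.1358]
Step 5: x=[4.0488 10.6378 18.5880 22.7253] v=[0.1774 1.6109 2.0779 -3.8663]
Step 6: x=[4.1314 11.0689 18.6985 22.1011] v=[0.4130 2.1554 0.5527 -3.1212]
Step 7: x=[4.2890 11.5553 18.4709 21.6847] v=[0.7880 2.4322 -1.1381 -2.0822]
Step 8: x=[4.5479 12.0137 17.9471 21.4912] v=[1.2945 2.2919 -2.6188 -0.9677]
Max displacement = 2.5088

Answer: 2.5088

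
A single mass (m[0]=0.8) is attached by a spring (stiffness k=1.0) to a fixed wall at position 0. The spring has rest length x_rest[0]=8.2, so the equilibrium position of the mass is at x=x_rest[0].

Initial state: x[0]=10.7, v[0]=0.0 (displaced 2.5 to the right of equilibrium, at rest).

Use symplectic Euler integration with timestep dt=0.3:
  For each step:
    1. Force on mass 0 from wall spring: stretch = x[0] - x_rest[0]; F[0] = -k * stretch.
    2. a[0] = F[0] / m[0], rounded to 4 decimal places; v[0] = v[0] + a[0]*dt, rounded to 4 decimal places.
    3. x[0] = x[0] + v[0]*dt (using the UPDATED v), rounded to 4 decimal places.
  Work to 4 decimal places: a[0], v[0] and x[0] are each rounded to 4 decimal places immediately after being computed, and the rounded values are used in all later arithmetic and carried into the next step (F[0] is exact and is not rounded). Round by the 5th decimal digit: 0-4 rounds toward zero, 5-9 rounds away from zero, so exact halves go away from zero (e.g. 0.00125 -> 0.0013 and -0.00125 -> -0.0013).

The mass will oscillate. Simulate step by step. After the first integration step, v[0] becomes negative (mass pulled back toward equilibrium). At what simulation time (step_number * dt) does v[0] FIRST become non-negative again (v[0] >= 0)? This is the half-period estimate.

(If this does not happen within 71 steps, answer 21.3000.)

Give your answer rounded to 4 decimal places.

Step 0: x=[10.7000] v=[0.0000]
Step 1: x=[10.4188] v=[-0.9375]
Step 2: x=[9.8879] v=[-1.7696]
Step 3: x=[9.1671] v=[-2.4026]
Step 4: x=[8.3375] v=[-2.7653]
Step 5: x=[7.4924] v=[-2.8169]
Step 6: x=[6.7269] v=[-2.5516]
Step 7: x=[6.1271] v=[-1.9992]
Step 8: x=[5.7605] v=[-1.2219]
Step 9: x=[5.6684] v=[-0.3071]
Step 10: x=[5.8611] v=[0.6423]
First v>=0 after going negative at step 10, time=3.0000

Answer: 3.0000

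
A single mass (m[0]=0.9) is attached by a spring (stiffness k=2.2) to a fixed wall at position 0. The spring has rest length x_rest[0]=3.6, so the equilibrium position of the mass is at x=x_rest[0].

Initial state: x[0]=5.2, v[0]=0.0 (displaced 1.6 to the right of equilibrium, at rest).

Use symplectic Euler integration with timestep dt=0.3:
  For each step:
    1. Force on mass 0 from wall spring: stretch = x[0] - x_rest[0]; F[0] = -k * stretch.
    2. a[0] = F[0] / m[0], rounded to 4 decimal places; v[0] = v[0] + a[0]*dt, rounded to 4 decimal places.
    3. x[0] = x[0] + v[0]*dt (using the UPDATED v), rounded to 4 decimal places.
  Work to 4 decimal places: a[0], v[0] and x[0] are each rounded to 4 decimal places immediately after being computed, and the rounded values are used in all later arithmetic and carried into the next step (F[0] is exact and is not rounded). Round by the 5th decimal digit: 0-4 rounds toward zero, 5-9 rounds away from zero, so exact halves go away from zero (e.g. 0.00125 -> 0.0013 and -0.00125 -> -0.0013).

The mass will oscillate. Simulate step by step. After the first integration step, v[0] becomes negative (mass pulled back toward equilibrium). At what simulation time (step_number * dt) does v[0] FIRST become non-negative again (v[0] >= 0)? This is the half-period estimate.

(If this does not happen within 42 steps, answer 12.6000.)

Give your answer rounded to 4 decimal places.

Answer: 2.1000

Derivation:
Step 0: x=[5.2000] v=[0.0000]
Step 1: x=[4.8480] v=[-1.1733]
Step 2: x=[4.2215] v=[-2.0885]
Step 3: x=[3.4582] v=[-2.5443]
Step 4: x=[2.7261] v=[-2.4403]
Step 5: x=[2.1863] v=[-1.7994]
Step 6: x=[1.9575] v=[-0.7627]
Step 7: x=[2.0900] v=[0.4418]
First v>=0 after going negative at step 7, time=2.1000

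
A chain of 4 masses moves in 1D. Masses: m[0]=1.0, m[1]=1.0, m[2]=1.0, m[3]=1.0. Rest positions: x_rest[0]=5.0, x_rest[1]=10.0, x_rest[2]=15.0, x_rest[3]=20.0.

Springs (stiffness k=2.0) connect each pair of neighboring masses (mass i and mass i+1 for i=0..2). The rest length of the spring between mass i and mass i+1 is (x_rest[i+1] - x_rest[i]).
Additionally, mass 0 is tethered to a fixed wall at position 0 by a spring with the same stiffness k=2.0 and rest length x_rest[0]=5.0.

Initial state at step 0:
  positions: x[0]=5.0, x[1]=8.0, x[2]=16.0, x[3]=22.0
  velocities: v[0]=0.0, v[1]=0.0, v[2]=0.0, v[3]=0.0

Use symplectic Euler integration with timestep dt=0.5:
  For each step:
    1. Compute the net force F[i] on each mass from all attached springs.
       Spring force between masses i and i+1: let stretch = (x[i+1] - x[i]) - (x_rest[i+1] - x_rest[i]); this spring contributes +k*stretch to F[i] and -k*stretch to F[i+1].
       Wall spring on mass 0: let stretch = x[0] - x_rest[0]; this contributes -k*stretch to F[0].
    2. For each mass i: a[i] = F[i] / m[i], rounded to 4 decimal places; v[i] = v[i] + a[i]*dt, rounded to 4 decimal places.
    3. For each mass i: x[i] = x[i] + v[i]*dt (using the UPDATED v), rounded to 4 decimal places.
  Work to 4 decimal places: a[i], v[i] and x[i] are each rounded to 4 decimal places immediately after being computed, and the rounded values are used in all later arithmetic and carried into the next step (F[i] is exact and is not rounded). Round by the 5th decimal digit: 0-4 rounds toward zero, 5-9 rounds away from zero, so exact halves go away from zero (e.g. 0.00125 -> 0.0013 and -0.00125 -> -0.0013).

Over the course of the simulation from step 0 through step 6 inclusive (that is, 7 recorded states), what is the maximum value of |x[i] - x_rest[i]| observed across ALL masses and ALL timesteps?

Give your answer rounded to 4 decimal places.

Answer: 2.5625

Derivation:
Step 0: x=[5.0000 8.0000 16.0000 22.0000] v=[0.0000 0.0000 0.0000 0.0000]
Step 1: x=[4.0000 10.5000 15.0000 21.5000] v=[-2.0000 5.0000 -2.0000 -1.0000]
Step 2: x=[4.2500 12.0000 15.0000 20.2500] v=[0.5000 3.0000 0.0000 -2.5000]
Step 3: x=[6.2500 11.1250 16.1250 18.8750] v=[4.0000 -1.7500 2.2500 -2.7500]
Step 4: x=[7.5625 10.3125 16.1250 18.6250] v=[2.6250 -1.6250 0.0000 -0.5000]
Step 5: x=[6.4688 11.0313 14.4688 19.6250] v=[-2.1875 1.4375 -3.3125 2.0000]
Step 6: x=[4.4219 11.1876 13.6719 20.5469] v=[-4.0938 0.3125 -1.5938 1.8438]
Max displacement = 2.5625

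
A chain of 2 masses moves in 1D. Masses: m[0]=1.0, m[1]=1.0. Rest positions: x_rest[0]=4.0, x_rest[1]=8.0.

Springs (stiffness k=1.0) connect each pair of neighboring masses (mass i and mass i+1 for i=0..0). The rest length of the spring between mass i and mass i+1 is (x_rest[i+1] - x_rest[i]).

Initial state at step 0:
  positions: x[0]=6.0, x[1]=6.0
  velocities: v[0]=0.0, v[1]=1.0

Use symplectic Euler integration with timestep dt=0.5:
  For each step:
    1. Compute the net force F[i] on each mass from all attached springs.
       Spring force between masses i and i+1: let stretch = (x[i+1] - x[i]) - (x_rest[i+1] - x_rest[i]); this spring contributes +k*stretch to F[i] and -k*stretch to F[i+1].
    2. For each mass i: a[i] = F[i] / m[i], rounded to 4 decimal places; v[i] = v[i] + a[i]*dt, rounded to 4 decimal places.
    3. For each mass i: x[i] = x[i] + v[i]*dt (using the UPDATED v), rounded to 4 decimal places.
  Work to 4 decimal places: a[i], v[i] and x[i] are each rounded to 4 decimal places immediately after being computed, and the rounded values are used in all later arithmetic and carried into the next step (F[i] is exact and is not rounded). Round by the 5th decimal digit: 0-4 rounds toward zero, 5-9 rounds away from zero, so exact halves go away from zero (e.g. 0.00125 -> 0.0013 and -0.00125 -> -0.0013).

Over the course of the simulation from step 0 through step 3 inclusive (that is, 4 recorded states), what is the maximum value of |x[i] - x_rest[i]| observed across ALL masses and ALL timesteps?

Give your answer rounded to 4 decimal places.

Step 0: x=[6.0000 6.0000] v=[0.0000 1.0000]
Step 1: x=[5.0000 7.5000] v=[-2.0000 3.0000]
Step 2: x=[3.6250 9.3750] v=[-2.7500 3.7500]
Step 3: x=[2.6875 10.8125] v=[-1.8750 2.8750]
Max displacement = 2.8125

Answer: 2.8125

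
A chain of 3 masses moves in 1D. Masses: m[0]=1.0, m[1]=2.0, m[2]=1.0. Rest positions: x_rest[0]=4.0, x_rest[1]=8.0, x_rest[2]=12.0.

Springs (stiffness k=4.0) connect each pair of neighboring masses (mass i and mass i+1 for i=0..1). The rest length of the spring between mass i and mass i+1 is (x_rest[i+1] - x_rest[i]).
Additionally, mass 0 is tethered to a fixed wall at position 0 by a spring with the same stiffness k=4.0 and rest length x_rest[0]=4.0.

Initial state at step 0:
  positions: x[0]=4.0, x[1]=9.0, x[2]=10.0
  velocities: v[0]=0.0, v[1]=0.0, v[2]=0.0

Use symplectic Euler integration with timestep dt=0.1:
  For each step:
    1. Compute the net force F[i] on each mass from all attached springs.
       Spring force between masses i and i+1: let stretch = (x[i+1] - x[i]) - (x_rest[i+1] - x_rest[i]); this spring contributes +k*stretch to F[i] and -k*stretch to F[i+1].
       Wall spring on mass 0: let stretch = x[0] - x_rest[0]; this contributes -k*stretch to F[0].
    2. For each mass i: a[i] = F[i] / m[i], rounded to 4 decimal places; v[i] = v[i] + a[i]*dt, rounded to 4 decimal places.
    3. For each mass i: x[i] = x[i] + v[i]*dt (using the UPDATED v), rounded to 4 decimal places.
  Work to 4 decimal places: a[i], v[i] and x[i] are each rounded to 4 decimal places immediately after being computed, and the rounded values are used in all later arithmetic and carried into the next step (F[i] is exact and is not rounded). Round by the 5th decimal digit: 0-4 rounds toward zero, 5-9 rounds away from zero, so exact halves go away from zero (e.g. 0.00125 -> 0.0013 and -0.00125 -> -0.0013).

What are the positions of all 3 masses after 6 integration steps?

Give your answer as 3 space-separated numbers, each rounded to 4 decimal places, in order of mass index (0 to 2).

Step 0: x=[4.0000 9.0000 10.0000] v=[0.0000 0.0000 0.0000]
Step 1: x=[4.0400 8.9200 10.1200] v=[0.4000 -0.8000 1.2000]
Step 2: x=[4.1136 8.7664 10.3520] v=[0.7360 -1.5360 2.3200]
Step 3: x=[4.2088 8.5515 10.6806] v=[0.9517 -2.1494 3.2858]
Step 4: x=[4.3093 8.2923 11.0840] v=[1.0053 -2.5921 4.0342]
Step 5: x=[4.3968 8.0093 11.5358] v=[0.8748 -2.8304 4.5175]
Step 6: x=[4.4529 7.7245 12.0065] v=[0.5611 -2.8476 4.7069]

Answer: 4.4529 7.7245 12.0065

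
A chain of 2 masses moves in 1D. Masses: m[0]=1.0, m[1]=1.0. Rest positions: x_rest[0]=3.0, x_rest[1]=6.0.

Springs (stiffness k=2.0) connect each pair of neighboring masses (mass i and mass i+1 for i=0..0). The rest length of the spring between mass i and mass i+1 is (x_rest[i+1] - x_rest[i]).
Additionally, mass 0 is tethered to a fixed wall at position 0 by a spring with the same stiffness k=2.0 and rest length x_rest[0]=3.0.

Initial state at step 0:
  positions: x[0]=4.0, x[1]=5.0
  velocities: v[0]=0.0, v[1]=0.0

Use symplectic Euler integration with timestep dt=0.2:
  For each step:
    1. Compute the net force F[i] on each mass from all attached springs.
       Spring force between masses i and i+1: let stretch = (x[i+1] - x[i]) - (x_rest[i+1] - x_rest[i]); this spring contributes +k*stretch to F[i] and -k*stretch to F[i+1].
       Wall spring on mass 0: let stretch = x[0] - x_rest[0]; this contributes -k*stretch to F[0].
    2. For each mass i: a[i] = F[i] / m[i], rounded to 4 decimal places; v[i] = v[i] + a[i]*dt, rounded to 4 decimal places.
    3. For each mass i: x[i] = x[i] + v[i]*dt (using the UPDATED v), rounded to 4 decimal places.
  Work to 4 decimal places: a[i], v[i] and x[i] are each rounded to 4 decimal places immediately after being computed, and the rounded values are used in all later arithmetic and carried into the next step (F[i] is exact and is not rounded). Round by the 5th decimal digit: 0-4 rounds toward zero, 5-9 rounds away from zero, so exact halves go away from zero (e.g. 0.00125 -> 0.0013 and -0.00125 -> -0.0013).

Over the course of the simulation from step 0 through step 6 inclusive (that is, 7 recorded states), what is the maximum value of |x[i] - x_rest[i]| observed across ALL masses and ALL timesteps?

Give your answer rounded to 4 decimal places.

Step 0: x=[4.0000 5.0000] v=[0.0000 0.0000]
Step 1: x=[3.7600 5.1600] v=[-1.2000 0.8000]
Step 2: x=[3.3312 5.4480] v=[-2.1440 1.4400]
Step 3: x=[2.8052 5.8067] v=[-2.6298 1.7933]
Step 4: x=[2.2949 6.1652] v=[-2.5513 1.7927]
Step 5: x=[1.9107 6.4541] v=[-1.9211 1.4446]
Step 6: x=[1.7371 6.6195] v=[-0.8680 0.8272]
Max displacement = 1.2629

Answer: 1.2629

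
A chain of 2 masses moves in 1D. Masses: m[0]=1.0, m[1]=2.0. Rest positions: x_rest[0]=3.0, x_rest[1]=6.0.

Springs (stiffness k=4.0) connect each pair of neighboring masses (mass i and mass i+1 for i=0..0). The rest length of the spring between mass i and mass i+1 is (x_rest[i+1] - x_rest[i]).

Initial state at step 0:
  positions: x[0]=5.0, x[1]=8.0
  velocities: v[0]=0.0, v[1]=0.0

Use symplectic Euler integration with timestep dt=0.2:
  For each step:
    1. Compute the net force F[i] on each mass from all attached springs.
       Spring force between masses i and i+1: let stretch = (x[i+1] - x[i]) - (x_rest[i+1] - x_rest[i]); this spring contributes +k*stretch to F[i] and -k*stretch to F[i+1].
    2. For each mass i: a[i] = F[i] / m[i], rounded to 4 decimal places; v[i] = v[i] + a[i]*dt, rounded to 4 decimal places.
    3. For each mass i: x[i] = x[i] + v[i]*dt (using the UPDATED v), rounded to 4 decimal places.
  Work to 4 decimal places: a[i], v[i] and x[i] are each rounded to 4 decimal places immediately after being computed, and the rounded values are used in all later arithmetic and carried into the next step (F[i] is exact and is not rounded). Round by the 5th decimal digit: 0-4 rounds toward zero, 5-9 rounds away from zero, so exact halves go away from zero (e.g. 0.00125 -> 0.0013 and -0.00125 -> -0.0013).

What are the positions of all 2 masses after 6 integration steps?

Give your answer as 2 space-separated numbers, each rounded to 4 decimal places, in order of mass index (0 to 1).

Answer: 5.0000 8.0000

Derivation:
Step 0: x=[5.0000 8.0000] v=[0.0000 0.0000]
Step 1: x=[5.0000 8.0000] v=[0.0000 0.0000]
Step 2: x=[5.0000 8.0000] v=[0.0000 0.0000]
Step 3: x=[5.0000 8.0000] v=[0.0000 0.0000]
Step 4: x=[5.0000 8.0000] v=[0.0000 0.0000]
Step 5: x=[5.0000 8.0000] v=[0.0000 0.0000]
Step 6: x=[5.0000 8.0000] v=[0.0000 0.0000]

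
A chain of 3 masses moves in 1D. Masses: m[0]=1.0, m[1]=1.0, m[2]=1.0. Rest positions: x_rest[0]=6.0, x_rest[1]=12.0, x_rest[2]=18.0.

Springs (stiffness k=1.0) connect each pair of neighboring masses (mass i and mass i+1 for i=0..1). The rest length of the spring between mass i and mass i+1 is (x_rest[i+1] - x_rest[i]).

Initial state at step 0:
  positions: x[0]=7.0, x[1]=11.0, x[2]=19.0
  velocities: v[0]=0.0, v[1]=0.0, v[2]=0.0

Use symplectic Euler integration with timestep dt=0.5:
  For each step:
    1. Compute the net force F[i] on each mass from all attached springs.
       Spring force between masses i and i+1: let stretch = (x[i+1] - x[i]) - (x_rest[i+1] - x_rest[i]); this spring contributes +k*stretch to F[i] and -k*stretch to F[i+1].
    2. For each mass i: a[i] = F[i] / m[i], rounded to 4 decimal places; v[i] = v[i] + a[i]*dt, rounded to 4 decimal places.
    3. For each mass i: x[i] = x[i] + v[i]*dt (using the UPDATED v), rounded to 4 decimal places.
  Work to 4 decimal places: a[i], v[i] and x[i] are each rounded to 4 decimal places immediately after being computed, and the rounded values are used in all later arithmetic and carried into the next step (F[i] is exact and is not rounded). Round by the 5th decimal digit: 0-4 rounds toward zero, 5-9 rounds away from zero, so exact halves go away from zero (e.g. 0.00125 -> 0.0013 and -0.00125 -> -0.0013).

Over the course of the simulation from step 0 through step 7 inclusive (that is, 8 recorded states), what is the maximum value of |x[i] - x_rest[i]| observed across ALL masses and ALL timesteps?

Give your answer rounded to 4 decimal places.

Answer: 1.8125

Derivation:
Step 0: x=[7.0000 11.0000 19.0000] v=[0.0000 0.0000 0.0000]
Step 1: x=[6.5000 12.0000 18.5000] v=[-1.0000 2.0000 -1.0000]
Step 2: x=[5.8750 13.2500 17.8750] v=[-1.2500 2.5000 -1.2500]
Step 3: x=[5.5938 13.8125 17.5938] v=[-0.5625 1.1250 -0.5625]
Step 4: x=[5.8673 13.2657 17.8673] v=[0.5469 -1.0937 0.5469]
Step 5: x=[6.4904 12.0197 18.4904] v=[1.2461 -2.4921 1.2461]
Step 6: x=[6.9958 11.0090 18.9958] v=[1.0108 -2.0214 1.0108]
Step 7: x=[7.0045 10.9917 19.0045] v=[0.0174 -0.0346 0.0174]
Max displacement = 1.8125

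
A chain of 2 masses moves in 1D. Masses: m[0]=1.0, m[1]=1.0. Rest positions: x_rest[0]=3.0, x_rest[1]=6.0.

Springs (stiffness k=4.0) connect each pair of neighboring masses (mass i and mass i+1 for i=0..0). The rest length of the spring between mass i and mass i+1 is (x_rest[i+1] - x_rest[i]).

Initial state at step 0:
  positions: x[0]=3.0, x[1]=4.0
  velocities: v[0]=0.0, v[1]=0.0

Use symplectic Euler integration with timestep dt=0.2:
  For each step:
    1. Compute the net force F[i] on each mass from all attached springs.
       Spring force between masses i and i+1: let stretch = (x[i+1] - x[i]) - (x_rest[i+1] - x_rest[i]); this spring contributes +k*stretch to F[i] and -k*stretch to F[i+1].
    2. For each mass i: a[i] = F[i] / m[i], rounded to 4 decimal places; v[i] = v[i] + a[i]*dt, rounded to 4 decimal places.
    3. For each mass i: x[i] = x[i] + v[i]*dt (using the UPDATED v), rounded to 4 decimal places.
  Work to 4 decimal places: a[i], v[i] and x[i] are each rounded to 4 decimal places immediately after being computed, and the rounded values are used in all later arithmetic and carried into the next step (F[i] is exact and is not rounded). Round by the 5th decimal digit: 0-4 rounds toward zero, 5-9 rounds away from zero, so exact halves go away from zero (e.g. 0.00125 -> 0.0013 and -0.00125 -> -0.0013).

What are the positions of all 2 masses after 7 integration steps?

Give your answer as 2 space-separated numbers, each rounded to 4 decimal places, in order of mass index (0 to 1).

Step 0: x=[3.0000 4.0000] v=[0.0000 0.0000]
Step 1: x=[2.6800 4.3200] v=[-1.6000 1.6000]
Step 2: x=[2.1424 4.8576] v=[-2.6880 2.6880]
Step 3: x=[1.5592 5.4408] v=[-2.9158 2.9158]
Step 4: x=[1.1171 5.8829] v=[-2.2105 2.2105]
Step 5: x=[0.9575 6.0425] v=[-0.7979 0.7979]
Step 6: x=[1.1315 5.8685] v=[0.8701 -0.8701]
Step 7: x=[1.5834 5.4166] v=[2.2597 -2.2597]

Answer: 1.5834 5.4166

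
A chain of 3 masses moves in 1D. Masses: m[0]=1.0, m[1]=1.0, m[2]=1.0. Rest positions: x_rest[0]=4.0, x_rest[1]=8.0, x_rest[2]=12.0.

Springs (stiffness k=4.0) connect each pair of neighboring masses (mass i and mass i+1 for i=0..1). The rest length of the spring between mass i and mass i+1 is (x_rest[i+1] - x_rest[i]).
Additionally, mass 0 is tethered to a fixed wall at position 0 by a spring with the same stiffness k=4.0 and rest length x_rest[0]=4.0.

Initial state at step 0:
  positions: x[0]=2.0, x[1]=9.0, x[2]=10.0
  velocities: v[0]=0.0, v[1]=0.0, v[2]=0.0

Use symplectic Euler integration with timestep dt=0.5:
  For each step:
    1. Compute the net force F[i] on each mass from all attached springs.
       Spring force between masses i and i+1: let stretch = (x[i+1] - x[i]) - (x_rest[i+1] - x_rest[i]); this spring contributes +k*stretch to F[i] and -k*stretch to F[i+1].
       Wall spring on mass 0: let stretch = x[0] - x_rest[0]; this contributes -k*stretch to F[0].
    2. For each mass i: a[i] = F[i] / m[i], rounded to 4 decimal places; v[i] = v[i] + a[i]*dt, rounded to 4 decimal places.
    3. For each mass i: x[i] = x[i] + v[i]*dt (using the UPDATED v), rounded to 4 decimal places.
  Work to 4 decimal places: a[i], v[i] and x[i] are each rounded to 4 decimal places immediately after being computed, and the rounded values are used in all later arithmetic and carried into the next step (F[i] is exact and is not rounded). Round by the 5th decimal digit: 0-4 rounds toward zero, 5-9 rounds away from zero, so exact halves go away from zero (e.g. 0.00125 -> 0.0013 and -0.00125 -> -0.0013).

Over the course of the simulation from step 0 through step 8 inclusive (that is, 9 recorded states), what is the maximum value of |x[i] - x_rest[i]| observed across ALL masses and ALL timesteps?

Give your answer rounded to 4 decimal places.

Answer: 5.0000

Derivation:
Step 0: x=[2.0000 9.0000 10.0000] v=[0.0000 0.0000 0.0000]
Step 1: x=[7.0000 3.0000 13.0000] v=[10.0000 -12.0000 6.0000]
Step 2: x=[1.0000 11.0000 10.0000] v=[-12.0000 16.0000 -6.0000]
Step 3: x=[4.0000 8.0000 12.0000] v=[6.0000 -6.0000 4.0000]
Step 4: x=[7.0000 5.0000 14.0000] v=[6.0000 -6.0000 4.0000]
Step 5: x=[1.0000 13.0000 11.0000] v=[-12.0000 16.0000 -6.0000]
Step 6: x=[6.0000 7.0000 14.0000] v=[10.0000 -12.0000 6.0000]
Step 7: x=[6.0000 7.0000 14.0000] v=[0.0000 0.0000 0.0000]
Step 8: x=[1.0000 13.0000 11.0000] v=[-10.0000 12.0000 -6.0000]
Max displacement = 5.0000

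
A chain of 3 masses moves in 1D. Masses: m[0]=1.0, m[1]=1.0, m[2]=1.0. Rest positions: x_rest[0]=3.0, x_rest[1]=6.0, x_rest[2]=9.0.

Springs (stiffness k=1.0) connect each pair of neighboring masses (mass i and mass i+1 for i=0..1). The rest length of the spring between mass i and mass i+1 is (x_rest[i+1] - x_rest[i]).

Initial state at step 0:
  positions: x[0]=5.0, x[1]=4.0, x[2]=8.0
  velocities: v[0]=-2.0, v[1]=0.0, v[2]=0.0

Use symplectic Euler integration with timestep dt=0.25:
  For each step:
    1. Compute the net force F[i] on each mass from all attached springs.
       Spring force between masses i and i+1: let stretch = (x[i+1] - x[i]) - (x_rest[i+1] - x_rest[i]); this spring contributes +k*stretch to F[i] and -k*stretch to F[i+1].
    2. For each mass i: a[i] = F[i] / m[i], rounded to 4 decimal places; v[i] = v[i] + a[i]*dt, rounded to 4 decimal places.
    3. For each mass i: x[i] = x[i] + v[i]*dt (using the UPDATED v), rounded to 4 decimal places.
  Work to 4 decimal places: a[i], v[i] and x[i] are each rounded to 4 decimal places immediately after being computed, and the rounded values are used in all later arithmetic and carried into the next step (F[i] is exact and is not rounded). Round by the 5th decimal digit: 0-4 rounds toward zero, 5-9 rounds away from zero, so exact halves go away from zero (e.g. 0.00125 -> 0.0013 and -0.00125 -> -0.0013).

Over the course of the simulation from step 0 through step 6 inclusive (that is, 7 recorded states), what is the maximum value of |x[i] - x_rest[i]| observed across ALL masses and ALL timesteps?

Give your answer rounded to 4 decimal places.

Answer: 3.3401

Derivation:
Step 0: x=[5.0000 4.0000 8.0000] v=[-2.0000 0.0000 0.0000]
Step 1: x=[4.2500 4.3125 7.9375] v=[-3.0000 1.2500 -0.2500]
Step 2: x=[3.3164 4.8477 7.8359] v=[-3.7344 2.1406 -0.4063]
Step 3: x=[2.2910 5.4739 7.7351] v=[-4.1016 2.5048 -0.4034]
Step 4: x=[1.2770 6.0425 7.6804] v=[-4.0559 2.2744 -0.2187]
Step 5: x=[0.3734 6.4156 7.7109] v=[-3.6145 1.4925 0.1218]
Step 6: x=[-0.3401 6.4921 7.8479] v=[-2.8540 0.3058 0.5480]
Max displacement = 3.3401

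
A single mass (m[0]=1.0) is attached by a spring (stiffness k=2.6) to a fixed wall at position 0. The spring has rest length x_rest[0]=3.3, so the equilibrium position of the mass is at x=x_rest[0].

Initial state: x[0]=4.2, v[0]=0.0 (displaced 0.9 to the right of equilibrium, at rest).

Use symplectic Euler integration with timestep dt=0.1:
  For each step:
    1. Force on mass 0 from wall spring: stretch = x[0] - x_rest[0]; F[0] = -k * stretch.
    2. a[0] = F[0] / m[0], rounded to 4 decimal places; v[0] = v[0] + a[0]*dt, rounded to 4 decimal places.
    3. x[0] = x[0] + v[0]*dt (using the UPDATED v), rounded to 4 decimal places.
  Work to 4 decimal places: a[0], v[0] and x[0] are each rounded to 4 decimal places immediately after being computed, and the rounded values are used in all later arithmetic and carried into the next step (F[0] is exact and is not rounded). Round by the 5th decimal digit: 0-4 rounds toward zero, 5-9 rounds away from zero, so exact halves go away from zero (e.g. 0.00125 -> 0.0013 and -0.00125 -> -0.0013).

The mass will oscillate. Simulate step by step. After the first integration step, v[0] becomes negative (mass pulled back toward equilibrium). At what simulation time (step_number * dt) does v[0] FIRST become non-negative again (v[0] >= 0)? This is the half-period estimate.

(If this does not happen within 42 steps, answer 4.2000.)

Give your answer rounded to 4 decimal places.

Answer: 2.0000

Derivation:
Step 0: x=[4.2000] v=[0.0000]
Step 1: x=[4.1766] v=[-0.2340]
Step 2: x=[4.1304] v=[-0.4619]
Step 3: x=[4.0626] v=[-0.6778]
Step 4: x=[3.9750] v=[-0.8761]
Step 5: x=[3.8698] v=[-1.0516]
Step 6: x=[3.7498] v=[-1.1998]
Step 7: x=[3.6181] v=[-1.3168]
Step 8: x=[3.4782] v=[-1.3995]
Step 9: x=[3.3336] v=[-1.4458]
Step 10: x=[3.1882] v=[-1.4545]
Step 11: x=[3.0457] v=[-1.4254]
Step 12: x=[2.9098] v=[-1.3593]
Step 13: x=[2.7840] v=[-1.2579]
Step 14: x=[2.6716] v=[-1.1237]
Step 15: x=[2.5756] v=[-0.9603]
Step 16: x=[2.4984] v=[-0.7720]
Step 17: x=[2.4420] v=[-0.5636]
Step 18: x=[2.4080] v=[-0.3405]
Step 19: x=[2.3971] v=[-0.1086]
Step 20: x=[2.4097] v=[0.1262]
First v>=0 after going negative at step 20, time=2.0000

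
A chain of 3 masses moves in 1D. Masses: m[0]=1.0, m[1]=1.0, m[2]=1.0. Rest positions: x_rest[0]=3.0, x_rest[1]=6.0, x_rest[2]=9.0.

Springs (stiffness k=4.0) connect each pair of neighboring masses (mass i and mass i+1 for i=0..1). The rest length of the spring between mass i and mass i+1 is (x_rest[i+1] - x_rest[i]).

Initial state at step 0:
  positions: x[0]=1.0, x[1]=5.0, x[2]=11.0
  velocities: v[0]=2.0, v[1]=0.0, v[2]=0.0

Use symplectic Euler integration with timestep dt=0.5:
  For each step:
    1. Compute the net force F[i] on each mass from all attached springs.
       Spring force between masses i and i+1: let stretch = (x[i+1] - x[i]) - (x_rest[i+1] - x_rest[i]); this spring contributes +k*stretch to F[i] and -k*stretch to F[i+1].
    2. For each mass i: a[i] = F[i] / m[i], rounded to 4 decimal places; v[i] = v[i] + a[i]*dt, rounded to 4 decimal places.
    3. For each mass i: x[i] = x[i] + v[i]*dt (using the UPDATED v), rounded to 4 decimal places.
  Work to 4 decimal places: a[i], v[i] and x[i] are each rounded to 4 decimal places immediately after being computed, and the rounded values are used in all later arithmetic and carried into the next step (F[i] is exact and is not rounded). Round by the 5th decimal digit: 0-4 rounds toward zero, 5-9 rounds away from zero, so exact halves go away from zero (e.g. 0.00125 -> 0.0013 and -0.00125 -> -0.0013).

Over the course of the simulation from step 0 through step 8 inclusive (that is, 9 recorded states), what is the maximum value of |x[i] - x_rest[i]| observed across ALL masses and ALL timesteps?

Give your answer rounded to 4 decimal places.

Step 0: x=[1.0000 5.0000 11.0000] v=[2.0000 0.0000 0.0000]
Step 1: x=[3.0000 7.0000 8.0000] v=[4.0000 4.0000 -6.0000]
Step 2: x=[6.0000 6.0000 7.0000] v=[6.0000 -2.0000 -2.0000]
Step 3: x=[6.0000 6.0000 8.0000] v=[0.0000 0.0000 2.0000]
Step 4: x=[3.0000 8.0000 10.0000] v=[-6.0000 4.0000 4.0000]
Step 5: x=[2.0000 7.0000 13.0000] v=[-2.0000 -2.0000 6.0000]
Step 6: x=[3.0000 7.0000 13.0000] v=[2.0000 0.0000 0.0000]
Step 7: x=[5.0000 9.0000 10.0000] v=[4.0000 4.0000 -6.0000]
Step 8: x=[8.0000 8.0000 9.0000] v=[6.0000 -2.0000 -2.0000]
Max displacement = 5.0000

Answer: 5.0000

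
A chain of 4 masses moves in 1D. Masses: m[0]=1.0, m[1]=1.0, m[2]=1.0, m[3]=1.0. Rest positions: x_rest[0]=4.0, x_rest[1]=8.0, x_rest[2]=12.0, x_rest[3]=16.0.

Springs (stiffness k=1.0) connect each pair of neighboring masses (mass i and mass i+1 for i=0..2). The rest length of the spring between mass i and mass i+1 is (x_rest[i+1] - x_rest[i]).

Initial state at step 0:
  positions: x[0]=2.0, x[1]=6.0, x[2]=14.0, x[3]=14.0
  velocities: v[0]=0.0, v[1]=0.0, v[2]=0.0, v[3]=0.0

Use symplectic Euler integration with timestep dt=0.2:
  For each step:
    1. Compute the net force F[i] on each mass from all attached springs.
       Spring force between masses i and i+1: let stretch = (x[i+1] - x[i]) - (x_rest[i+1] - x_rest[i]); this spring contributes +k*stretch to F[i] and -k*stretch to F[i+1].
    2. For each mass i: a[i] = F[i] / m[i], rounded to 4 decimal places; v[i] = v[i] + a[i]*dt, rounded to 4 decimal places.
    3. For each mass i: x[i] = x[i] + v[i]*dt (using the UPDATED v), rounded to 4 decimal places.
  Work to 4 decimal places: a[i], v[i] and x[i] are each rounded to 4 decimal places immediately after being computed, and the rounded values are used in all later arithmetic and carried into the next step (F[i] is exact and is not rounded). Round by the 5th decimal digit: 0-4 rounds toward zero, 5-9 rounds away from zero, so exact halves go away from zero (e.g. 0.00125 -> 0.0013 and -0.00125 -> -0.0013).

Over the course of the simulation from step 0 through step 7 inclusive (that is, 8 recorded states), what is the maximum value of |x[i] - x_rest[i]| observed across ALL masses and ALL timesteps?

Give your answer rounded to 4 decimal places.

Answer: 3.0437

Derivation:
Step 0: x=[2.0000 6.0000 14.0000 14.0000] v=[0.0000 0.0000 0.0000 0.0000]
Step 1: x=[2.0000 6.1600 13.6800 14.1600] v=[0.0000 0.8000 -1.6000 0.8000]
Step 2: x=[2.0064 6.4544 13.0784 14.4608] v=[0.0320 1.4720 -3.0080 1.5040]
Step 3: x=[2.0307 6.8358 12.2671 14.8663] v=[0.1216 1.9072 -4.0563 2.0275]
Step 4: x=[2.0872 7.2423 11.3426 15.3278] v=[0.2826 2.0324 -4.6227 2.3077]
Step 5: x=[2.1899 7.6066 10.4135 15.7899] v=[0.5136 1.8214 -4.6457 2.3107]
Step 6: x=[2.3493 7.8665 9.5871 16.1970] v=[0.7969 1.2994 -4.1318 2.0354]
Step 7: x=[2.5694 7.9745 8.9563 16.4997] v=[1.1003 0.5401 -3.1539 1.5134]
Max displacement = 3.0437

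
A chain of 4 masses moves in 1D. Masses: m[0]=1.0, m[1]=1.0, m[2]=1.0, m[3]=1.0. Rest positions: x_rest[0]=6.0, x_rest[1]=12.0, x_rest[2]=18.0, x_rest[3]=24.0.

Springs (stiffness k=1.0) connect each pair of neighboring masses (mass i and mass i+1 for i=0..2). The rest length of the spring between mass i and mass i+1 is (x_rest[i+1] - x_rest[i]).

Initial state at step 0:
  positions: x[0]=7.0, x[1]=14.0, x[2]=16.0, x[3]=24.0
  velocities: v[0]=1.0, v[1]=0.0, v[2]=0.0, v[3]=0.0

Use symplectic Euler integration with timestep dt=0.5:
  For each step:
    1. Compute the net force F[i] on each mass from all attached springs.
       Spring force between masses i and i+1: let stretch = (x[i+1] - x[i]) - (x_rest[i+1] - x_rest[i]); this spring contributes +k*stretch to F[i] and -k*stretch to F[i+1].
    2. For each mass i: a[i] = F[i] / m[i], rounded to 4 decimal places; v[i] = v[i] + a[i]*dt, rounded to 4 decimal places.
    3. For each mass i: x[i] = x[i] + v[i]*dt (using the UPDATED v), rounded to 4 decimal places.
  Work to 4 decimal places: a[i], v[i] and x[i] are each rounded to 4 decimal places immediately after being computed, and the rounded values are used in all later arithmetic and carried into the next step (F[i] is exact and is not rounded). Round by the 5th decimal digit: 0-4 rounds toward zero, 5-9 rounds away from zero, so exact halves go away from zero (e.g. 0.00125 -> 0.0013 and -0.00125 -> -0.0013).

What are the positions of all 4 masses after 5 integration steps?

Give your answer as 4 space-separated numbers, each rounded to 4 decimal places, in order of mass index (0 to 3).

Step 0: x=[7.0000 14.0000 16.0000 24.0000] v=[1.0000 0.0000 0.0000 0.0000]
Step 1: x=[7.7500 12.7500 17.5000 23.5000] v=[1.5000 -2.5000 3.0000 -1.0000]
Step 2: x=[8.2500 11.4375 19.3125 23.0000] v=[1.0000 -2.6250 3.6250 -1.0000]
Step 3: x=[8.0469 11.2969 20.0782 23.0782] v=[-0.4063 -0.2813 1.5313 0.1563]
Step 4: x=[7.1563 12.5391 19.3985 23.9064] v=[-1.7813 2.4844 -1.3594 1.6563]
Step 5: x=[6.1114 14.1505 18.1309 25.1076] v=[-2.0899 3.2227 -2.5352 2.4024]

Answer: 6.1114 14.1505 18.1309 25.1076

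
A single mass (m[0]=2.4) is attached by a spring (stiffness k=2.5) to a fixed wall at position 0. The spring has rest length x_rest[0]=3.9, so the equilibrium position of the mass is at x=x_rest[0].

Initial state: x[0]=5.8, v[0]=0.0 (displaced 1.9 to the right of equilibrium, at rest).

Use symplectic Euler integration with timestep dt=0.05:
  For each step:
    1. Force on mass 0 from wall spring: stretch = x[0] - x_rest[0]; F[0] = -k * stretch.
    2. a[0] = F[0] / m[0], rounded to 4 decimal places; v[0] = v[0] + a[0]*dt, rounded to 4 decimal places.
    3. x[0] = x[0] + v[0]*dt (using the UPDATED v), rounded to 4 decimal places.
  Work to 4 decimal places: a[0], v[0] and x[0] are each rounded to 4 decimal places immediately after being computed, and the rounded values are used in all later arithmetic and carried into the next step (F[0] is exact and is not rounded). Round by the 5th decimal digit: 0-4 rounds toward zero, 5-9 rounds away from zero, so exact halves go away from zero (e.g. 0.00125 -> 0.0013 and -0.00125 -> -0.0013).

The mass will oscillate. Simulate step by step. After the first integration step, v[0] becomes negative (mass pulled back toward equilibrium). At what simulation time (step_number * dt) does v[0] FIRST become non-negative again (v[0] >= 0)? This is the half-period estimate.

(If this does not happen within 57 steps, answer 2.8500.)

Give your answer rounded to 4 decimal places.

Answer: 2.8500

Derivation:
Step 0: x=[5.8000] v=[0.0000]
Step 1: x=[5.7951] v=[-0.0990]
Step 2: x=[5.7852] v=[-0.1977]
Step 3: x=[5.7704] v=[-0.2959]
Step 4: x=[5.7507] v=[-0.3933]
Step 5: x=[5.7262] v=[-0.4897]
Step 6: x=[5.6970] v=[-0.5848]
Step 7: x=[5.6631] v=[-0.6784]
Step 8: x=[5.6246] v=[-0.7702]
Step 9: x=[5.5816] v=[-0.8600]
Step 10: x=[5.5342] v=[-0.9476]
Step 11: x=[5.4826] v=[-1.0327]
Step 12: x=[5.4268] v=[-1.1151]
Step 13: x=[5.3671] v=[-1.1946]
Step 14: x=[5.3036] v=[-1.2710]
Step 15: x=[5.2364] v=[-1.3441]
Step 16: x=[5.1657] v=[-1.4137]
Step 17: x=[5.0917] v=[-1.4796]
Step 18: x=[5.0146] v=[-1.5417]
Step 19: x=[4.9346] v=[-1.5998]
Step 20: x=[4.8519] v=[-1.6537]
Step 21: x=[4.7667] v=[-1.7033]
Step 22: x=[4.6793] v=[-1.7484]
Step 23: x=[4.5899] v=[-1.7890]
Step 24: x=[4.4987] v=[-1.8249]
Step 25: x=[4.4059] v=[-1.8561]
Step 26: x=[4.3118] v=[-1.8825]
Step 27: x=[4.2166] v=[-1.9040]
Step 28: x=[4.1206] v=[-1.9205]
Step 29: x=[4.0240] v=[-1.9320]
Step 30: x=[3.9271] v=[-1.9385]
Step 31: x=[3.8301] v=[-1.9399]
Step 32: x=[3.7333] v=[-1.9363]
Step 33: x=[3.6369] v=[-1.9276]
Step 34: x=[3.5412] v=[-1.9139]
Step 35: x=[3.4464] v=[-1.8952]
Step 36: x=[3.3528] v=[-1.8716]
Step 37: x=[3.2606] v=[-1.8431]
Step 38: x=[3.1701] v=[-1.8098]
Step 39: x=[3.0815] v=[-1.7718]
Step 40: x=[2.9950] v=[-1.7292]
Step 41: x=[2.9109] v=[-1.6821]
Step 42: x=[2.8294] v=[-1.6306]
Step 43: x=[2.7507] v=[-1.5748]
Step 44: x=[2.6750] v=[-1.5149]
Step 45: x=[2.6024] v=[-1.4511]
Step 46: x=[2.5332] v=[-1.3835]
Step 47: x=[2.4676] v=[-1.3123]
Step 48: x=[2.4057] v=[-1.2377]
Step 49: x=[2.3477] v=[-1.1599]
Step 50: x=[2.2937] v=[-1.0791]
Step 51: x=[2.2439] v=[-0.9954]
Step 52: x=[2.1984] v=[-0.9091]
Step 53: x=[2.1574] v=[-0.8205]
Step 54: x=[2.1209] v=[-0.7297]
Step 55: x=[2.0891] v=[-0.6370]
Step 56: x=[2.0620] v=[-0.5427]
Step 57: x=[2.0397] v=[-0.4470]
v[0] did not become non-negative within 57 steps; using fallback time=2.8500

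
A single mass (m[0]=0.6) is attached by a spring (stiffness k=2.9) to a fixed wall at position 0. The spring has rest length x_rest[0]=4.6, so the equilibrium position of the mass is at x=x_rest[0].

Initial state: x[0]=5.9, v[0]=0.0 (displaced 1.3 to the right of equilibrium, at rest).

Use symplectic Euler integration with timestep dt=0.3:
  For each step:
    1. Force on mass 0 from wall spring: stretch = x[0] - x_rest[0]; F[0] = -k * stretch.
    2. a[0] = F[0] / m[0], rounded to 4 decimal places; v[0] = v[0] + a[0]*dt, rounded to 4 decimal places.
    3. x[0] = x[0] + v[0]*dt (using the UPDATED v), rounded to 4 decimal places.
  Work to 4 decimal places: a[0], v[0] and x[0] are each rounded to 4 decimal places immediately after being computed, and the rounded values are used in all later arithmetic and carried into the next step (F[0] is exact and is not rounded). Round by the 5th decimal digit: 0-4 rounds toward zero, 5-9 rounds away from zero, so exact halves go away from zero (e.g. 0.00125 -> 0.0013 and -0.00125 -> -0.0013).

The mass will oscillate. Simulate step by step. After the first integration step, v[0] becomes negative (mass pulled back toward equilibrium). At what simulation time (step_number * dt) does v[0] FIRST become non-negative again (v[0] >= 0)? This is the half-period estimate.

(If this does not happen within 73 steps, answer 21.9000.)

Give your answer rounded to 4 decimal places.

Answer: 1.5000

Derivation:
Step 0: x=[5.9000] v=[0.0000]
Step 1: x=[5.3345] v=[-1.8850]
Step 2: x=[4.4495] v=[-2.9500]
Step 3: x=[3.6300] v=[-2.7318]
Step 4: x=[3.2324] v=[-1.3253]
Step 5: x=[3.4297] v=[0.6577]
First v>=0 after going negative at step 5, time=1.5000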